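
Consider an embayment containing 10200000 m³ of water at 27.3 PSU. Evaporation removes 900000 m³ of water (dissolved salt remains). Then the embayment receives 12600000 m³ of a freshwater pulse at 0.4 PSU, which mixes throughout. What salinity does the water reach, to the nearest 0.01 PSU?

12.95 PSU

After evaporation: salt = 10,200,000×27.3 = 278,460,000; volume = 10,200,000 − 900,000 = 9,300,000 m³
After mixing: salt = 278,460,000 + 12,600,000×0.4 = 283,500,000; volume = 9,300,000 + 12,600,000 = 21,900,000 m³
S = 283,500,000 / 21,900,000 = 12.9452 PSU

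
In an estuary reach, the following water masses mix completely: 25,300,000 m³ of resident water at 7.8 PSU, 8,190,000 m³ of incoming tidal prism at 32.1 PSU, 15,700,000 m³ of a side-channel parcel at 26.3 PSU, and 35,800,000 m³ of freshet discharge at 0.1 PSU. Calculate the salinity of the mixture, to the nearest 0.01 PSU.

10.32 PSU

Salt balance:
salt = 25,300,000×7.8 + 8,190,000×32.1 + 15,700,000×26.3 + 35,800,000×0.1 = 197,340,000 + 262,899,000 + 412,910,000 + 3,580,000 = 876,729,000
volume = 25,300,000 + 8,190,000 + 15,700,000 + 35,800,000 = 84,990,000 m³
S = 876,729,000 / 84,990,000 = 10.3157 PSU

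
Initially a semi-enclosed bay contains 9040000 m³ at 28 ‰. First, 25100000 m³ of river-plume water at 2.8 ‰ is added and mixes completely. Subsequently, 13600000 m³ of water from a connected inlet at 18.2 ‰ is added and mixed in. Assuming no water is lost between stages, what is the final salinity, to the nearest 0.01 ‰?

Conserving salt mass:
Initial salt = 9,040,000×28 = 253,120,000
After stage 1: salt = 253,120,000 + 25,100,000×2.8 = 323,400,000; volume = 34,140,000 m³; S = 9.473 ‰
After stage 2: salt = 323,400,000 + 13,600,000×18.2 = 570,920,000; volume = 47,740,000 m³
S = 570,920,000 / 47,740,000 = 11.9589 ‰

11.96 ‰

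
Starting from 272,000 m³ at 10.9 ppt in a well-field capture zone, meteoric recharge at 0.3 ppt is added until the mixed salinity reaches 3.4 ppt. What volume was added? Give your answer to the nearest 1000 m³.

658000 m³

Salt balance: 272,000×10.9 + V×0.3 = (272,000+V)×3.4
2,964,800 + 0.3V = 924,800 + 3.4V
2,040,000 = 3.1V
V = 658,064.52 m³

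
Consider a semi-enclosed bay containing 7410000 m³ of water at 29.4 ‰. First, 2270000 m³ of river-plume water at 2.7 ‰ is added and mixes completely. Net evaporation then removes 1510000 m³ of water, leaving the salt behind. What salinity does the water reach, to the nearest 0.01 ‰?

After mixing: salt = 7,410,000×29.4 + 2,270,000×2.7 = 223,983,000; volume = 9,680,000 m³
After evaporation: salt unchanged = 223,983,000; volume = 9,680,000 − 1,510,000 = 8,170,000 m³
S = 223,983,000 / 8,170,000 = 27.4153 ‰

27.42 ‰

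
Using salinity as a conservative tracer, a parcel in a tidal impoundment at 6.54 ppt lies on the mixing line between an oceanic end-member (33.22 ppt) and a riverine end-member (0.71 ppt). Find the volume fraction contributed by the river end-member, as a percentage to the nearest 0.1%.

Let f be the freshwater fraction. Salt balance per unit volume:
f×0.71 + (1−f)×33.22 = 6.54
f = (33.22 − 6.54) / (33.22 − 0.71) = 26.68/32.51 = 0.8207

82.1%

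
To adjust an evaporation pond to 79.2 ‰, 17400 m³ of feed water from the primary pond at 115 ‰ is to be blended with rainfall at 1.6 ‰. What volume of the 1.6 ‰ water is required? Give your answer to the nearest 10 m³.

Salt balance: 17,400×115 + V×1.6 = (17,400+V)×79.2
2,001,000 + 1.6V = 1,378,080 + 79.2V
622,920 = 77.6V
V = 8,027.32 m³

8030 m³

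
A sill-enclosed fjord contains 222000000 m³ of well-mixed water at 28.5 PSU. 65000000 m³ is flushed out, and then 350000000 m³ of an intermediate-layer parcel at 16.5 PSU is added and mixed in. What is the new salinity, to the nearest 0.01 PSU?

Remaining after removal: 157,000,000 m³ at 28.5 PSU (salt = 4,474,500,000)
After addition: salt = 4,474,500,000 + 350,000,000×16.5 = 10,249,500,000; volume = 507,000,000 m³
S = 10,249,500,000 / 507,000,000 = 20.216 PSU

20.22 PSU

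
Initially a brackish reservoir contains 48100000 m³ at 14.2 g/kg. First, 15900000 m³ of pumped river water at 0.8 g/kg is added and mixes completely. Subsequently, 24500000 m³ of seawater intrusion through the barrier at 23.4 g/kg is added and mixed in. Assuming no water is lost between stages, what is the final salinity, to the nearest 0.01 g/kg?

Conserving salt mass:
Initial salt = 48,100,000×14.2 = 683,020,000
After stage 1: salt = 683,020,000 + 15,900,000×0.8 = 695,740,000; volume = 64,000,000 m³; S = 10.871 g/kg
After stage 2: salt = 695,740,000 + 24,500,000×23.4 = 1,269,040,000; volume = 88,500,000 m³
S = 1,269,040,000 / 88,500,000 = 14.3394 g/kg

14.34 g/kg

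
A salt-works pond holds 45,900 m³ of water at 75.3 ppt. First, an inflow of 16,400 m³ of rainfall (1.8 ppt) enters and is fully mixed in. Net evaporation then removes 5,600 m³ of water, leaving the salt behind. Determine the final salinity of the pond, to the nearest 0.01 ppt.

After mixing: salt = 45,900×75.3 + 16,400×1.8 = 3,485,790; volume = 62,300 m³
After evaporation: salt unchanged = 3,485,790; volume = 62,300 − 5,600 = 56,700 m³
S = 3,485,790 / 56,700 = 61.4778 ppt

61.48 ppt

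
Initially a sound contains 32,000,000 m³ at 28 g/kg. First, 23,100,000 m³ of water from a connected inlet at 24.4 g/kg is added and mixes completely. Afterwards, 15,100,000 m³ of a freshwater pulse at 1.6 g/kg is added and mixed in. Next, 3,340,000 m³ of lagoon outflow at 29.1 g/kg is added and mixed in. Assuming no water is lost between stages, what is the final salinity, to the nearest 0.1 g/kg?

Conserving salt mass:
Initial salt = 32,000,000×28 = 896,000,000
After stage 1: salt = 896,000,000 + 23,100,000×24.4 = 1,459,640,000; volume = 55,100,000 m³; S = 26.491 g/kg
After stage 2: salt = 1,459,640,000 + 15,100,000×1.6 = 1,483,800,000; volume = 70,200,000 m³; S = 21.137 g/kg
After stage 3: salt = 1,483,800,000 + 3,340,000×29.1 = 1,580,994,000; volume = 73,540,000 m³
S = 1,580,994,000 / 73,540,000 = 21.4984 g/kg

21.5 g/kg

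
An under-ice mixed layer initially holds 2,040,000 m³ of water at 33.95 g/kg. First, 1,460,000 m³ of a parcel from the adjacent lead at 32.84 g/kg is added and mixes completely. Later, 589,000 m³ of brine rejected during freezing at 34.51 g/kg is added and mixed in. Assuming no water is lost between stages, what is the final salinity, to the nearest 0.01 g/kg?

Mass of salt is conserved:
Initial salt = 2,040,000×33.95 = 69,258,000
After stage 1: salt = 69,258,000 + 1,460,000×32.84 = 117,204,400; volume = 3,500,000 m³; S = 33.487 g/kg
After stage 2: salt = 117,204,400 + 589,000×34.51 = 137,530,790; volume = 4,089,000 m³
S = 137,530,790 / 4,089,000 = 33.6343 g/kg

33.63 g/kg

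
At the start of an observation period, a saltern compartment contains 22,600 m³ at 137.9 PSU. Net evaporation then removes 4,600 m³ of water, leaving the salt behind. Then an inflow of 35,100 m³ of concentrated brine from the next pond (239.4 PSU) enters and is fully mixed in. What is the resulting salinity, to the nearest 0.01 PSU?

216.94 PSU

After evaporation: salt = 22,600×137.9 = 3,116,540; volume = 22,600 − 4,600 = 18,000 m³
After mixing: salt = 3,116,540 + 35,100×239.4 = 11,519,480; volume = 18,000 + 35,100 = 53,100 m³
S = 11,519,480 / 53,100 = 216.9394 PSU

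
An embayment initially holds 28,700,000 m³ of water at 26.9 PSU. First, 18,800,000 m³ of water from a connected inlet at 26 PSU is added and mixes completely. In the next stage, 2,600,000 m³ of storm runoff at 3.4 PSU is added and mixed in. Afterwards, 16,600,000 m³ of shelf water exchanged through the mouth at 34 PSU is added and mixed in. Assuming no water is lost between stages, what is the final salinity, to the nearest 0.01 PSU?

27.50 PSU

Weighted by volume,
Initial salt = 28,700,000×26.9 = 772,030,000
After stage 1: salt = 772,030,000 + 18,800,000×26 = 1,260,830,000; volume = 47,500,000 m³; S = 26.544 PSU
After stage 2: salt = 1,260,830,000 + 2,600,000×3.4 = 1,269,670,000; volume = 50,100,000 m³; S = 25.343 PSU
After stage 3: salt = 1,269,670,000 + 16,600,000×34 = 1,834,070,000; volume = 66,700,000 m³
S = 1,834,070,000 / 66,700,000 = 27.4973 PSU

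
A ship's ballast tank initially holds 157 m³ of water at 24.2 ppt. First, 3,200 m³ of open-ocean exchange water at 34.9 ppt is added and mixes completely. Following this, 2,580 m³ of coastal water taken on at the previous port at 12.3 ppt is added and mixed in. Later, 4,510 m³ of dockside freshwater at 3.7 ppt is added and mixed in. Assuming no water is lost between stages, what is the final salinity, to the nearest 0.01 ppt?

Mass of salt is conserved:
Initial salt = 157×24.2 = 3,799.4
After stage 1: salt = 3,799.4 + 3,200×34.9 = 115,479.4; volume = 3,357 m³; S = 34.4 ppt
After stage 2: salt = 115,479.4 + 2,580×12.3 = 147,213.4; volume = 5,937 m³; S = 24.796 ppt
After stage 3: salt = 147,213.4 + 4,510×3.7 = 163,900.4; volume = 10,447 m³
S = 163,900.4 / 10,447 = 15.6888 ppt

15.69 ppt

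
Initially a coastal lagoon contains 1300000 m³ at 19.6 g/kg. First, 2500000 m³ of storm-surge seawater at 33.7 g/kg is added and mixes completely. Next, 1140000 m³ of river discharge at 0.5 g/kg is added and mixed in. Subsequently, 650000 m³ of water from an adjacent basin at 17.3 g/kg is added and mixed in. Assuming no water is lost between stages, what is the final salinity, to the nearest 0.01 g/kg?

21.74 g/kg

By conservation of dissolved salt,
Initial salt = 1,300,000×19.6 = 25,480,000
After stage 1: salt = 25,480,000 + 2,500,000×33.7 = 109,730,000; volume = 3,800,000 m³; S = 28.876 g/kg
After stage 2: salt = 109,730,000 + 1,140,000×0.5 = 110,300,000; volume = 4,940,000 m³; S = 22.328 g/kg
After stage 3: salt = 110,300,000 + 650,000×17.3 = 121,545,000; volume = 5,590,000 m³
S = 121,545,000 / 5,590,000 = 21.7433 g/kg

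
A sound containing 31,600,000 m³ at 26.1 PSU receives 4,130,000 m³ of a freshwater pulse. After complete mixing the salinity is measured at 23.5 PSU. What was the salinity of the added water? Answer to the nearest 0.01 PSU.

3.61 PSU

Salt balance: 31,600,000×26.1 + 4,130,000×S = 35,730,000×23.5
824,760,000 + 4,130,000·S = 839,655,000
S = (839,655,000 − 824,760,000) / 4,130,000 = 3.6065 PSU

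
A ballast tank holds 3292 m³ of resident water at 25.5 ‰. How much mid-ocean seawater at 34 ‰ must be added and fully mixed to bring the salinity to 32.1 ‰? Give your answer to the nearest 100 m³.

11400 m³

Salt balance: 3,292×25.5 + V×34 = (3,292+V)×32.1
83,946 + 34V = 105,673.2 + 32.1V
21,727.2 = 1.9V
V = 11,435.37 m³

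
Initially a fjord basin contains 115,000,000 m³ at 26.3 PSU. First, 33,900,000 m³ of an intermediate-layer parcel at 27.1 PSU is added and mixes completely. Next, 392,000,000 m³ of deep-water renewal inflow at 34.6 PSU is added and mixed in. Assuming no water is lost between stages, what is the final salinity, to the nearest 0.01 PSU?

32.37 PSU

Conserving salt mass:
Initial salt = 115,000,000×26.3 = 3,024,500,000
After stage 1: salt = 3,024,500,000 + 33,900,000×27.1 = 3,943,190,000; volume = 148,900,000 m³; S = 26.482 PSU
After stage 2: salt = 3,943,190,000 + 392,000,000×34.6 = 17,506,390,000; volume = 540,900,000 m³
S = 17,506,390,000 / 540,900,000 = 32.3653 PSU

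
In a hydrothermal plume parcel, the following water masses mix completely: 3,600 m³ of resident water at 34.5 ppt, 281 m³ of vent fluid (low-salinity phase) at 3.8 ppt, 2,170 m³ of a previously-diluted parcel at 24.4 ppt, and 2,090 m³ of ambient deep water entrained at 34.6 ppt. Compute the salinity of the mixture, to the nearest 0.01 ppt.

Mass of salt is conserved:
salt = 3,600×34.5 + 281×3.8 + 2,170×24.4 + 2,090×34.6 = 124,200 + 1,067.8 + 52,948 + 72,314 = 250,529.8
volume = 3,600 + 281 + 2,170 + 2,090 = 8,141 m³
S = 250,529.8 / 8,141 = 30.7738 ppt

30.77 ppt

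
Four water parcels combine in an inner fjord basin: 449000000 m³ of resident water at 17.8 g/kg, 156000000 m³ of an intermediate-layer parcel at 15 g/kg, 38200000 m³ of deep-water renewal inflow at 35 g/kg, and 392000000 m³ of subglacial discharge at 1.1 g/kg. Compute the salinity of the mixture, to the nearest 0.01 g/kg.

11.69 g/kg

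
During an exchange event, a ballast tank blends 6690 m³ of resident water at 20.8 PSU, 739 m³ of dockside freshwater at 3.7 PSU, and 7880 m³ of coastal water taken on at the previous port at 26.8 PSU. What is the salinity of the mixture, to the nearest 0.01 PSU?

23.06 PSU

Total salt / total volume:
salt = 6,690×20.8 + 739×3.7 + 7,880×26.8 = 139,152 + 2,734.3 + 211,184 = 353,070.3
volume = 6,690 + 739 + 7,880 = 15,309 m³
S = 353,070.3 / 15,309 = 23.0629 PSU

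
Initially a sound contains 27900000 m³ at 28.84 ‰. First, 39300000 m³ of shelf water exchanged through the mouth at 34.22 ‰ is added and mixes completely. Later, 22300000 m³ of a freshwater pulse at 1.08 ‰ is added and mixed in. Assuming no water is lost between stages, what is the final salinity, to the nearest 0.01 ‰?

Total salt / total volume:
Initial salt = 27,900,000×28.84 = 804,636,000
After stage 1: salt = 804,636,000 + 39,300,000×34.22 = 2,149,482,000; volume = 67,200,000 m³; S = 31.986 ‰
After stage 2: salt = 2,149,482,000 + 22,300,000×1.08 = 2,173,566,000; volume = 89,500,000 m³
S = 2,173,566,000 / 89,500,000 = 24.2857 ‰

24.29 ‰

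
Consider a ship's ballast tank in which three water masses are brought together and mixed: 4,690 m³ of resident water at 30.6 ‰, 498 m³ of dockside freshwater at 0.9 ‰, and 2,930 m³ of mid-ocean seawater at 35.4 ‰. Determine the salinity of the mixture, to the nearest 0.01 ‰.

By conservation of dissolved salt,
salt = 4,690×30.6 + 498×0.9 + 2,930×35.4 = 143,514 + 448.2 + 103,722 = 247,684.2
volume = 4,690 + 498 + 2,930 = 8,118 m³
S = 247,684.2 / 8,118 = 30.5105 ‰

30.51 ‰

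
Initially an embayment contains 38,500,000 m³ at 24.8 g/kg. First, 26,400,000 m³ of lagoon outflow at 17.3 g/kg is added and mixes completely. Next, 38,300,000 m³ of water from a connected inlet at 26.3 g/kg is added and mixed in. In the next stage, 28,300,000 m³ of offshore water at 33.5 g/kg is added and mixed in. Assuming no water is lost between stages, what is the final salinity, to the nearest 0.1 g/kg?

25.6 g/kg

Mass of salt is conserved:
Initial salt = 38,500,000×24.8 = 954,800,000
After stage 1: salt = 954,800,000 + 26,400,000×17.3 = 1,411,520,000; volume = 64,900,000 m³; S = 21.749 g/kg
After stage 2: salt = 1,411,520,000 + 38,300,000×26.3 = 2,418,810,000; volume = 103,200,000 m³; S = 23.438 g/kg
After stage 3: salt = 2,418,810,000 + 28,300,000×33.5 = 3,366,860,000; volume = 131,500,000 m³
S = 3,366,860,000 / 131,500,000 = 25.6035 g/kg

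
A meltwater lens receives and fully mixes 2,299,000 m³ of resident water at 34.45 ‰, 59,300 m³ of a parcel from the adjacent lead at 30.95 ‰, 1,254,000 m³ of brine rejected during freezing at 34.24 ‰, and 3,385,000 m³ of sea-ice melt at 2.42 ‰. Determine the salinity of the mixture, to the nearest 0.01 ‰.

Total salt / total volume:
salt = 2,299,000×34.45 + 59,300×30.95 + 1,254,000×34.24 + 3,385,000×2.42 = 79,200,550 + 1,835,335 + 42,936,960 + 8,191,700 = 132,164,545
volume = 2,299,000 + 59,300 + 1,254,000 + 3,385,000 = 6,997,300 m³
S = 132,164,545 / 6,997,300 = 18.8879 ‰

18.89 ‰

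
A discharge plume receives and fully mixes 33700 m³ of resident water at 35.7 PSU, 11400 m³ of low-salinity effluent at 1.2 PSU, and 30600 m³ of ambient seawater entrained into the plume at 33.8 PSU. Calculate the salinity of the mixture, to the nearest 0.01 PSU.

29.74 PSU

By conservation of dissolved salt,
salt = 33,700×35.7 + 11,400×1.2 + 30,600×33.8 = 1,203,090 + 13,680 + 1,034,280 = 2,251,050
volume = 33,700 + 11,400 + 30,600 = 75,700 m³
S = 2,251,050 / 75,700 = 29.7365 PSU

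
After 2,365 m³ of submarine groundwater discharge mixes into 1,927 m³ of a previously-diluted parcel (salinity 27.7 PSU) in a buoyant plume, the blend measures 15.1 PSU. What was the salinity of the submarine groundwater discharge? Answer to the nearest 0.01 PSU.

Salt balance: 1,927×27.7 + 2,365×S = 4,292×15.1
53,377.9 + 2,365·S = 64,809.2
S = (64,809.2 − 53,377.9) / 2,365 = 4.8335 PSU

4.83 PSU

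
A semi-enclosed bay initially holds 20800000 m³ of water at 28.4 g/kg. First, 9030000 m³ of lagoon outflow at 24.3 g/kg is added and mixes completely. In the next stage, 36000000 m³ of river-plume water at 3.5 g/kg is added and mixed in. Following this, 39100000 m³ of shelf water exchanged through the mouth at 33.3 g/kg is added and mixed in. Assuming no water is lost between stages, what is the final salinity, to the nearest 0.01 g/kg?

21.33 g/kg

Total salt / total volume:
Initial salt = 20,800,000×28.4 = 590,720,000
After stage 1: salt = 590,720,000 + 9,030,000×24.3 = 810,149,000; volume = 29,830,000 m³; S = 27.159 g/kg
After stage 2: salt = 810,149,000 + 36,000,000×3.5 = 936,149,000; volume = 65,830,000 m³; S = 14.221 g/kg
After stage 3: salt = 936,149,000 + 39,100,000×33.3 = 2,238,179,000; volume = 104,930,000 m³
S = 2,238,179,000 / 104,930,000 = 21.3302 g/kg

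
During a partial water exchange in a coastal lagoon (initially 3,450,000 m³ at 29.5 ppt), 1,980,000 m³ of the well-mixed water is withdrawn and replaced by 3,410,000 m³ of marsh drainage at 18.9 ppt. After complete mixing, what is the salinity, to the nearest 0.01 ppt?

22.09 ppt

Remaining after removal: 1,470,000 m³ at 29.5 ppt (salt = 43,365,000)
After addition: salt = 43,365,000 + 3,410,000×18.9 = 107,814,000; volume = 4,880,000 m³
S = 107,814,000 / 4,880,000 = 22.093 ppt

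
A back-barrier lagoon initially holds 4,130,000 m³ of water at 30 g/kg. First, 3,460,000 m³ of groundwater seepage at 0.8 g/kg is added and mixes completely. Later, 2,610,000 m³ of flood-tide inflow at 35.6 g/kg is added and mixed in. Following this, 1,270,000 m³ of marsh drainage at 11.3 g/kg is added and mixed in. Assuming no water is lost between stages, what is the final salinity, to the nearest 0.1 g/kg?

Mass of salt is conserved:
Initial salt = 4,130,000×30 = 123,900,000
After stage 1: salt = 123,900,000 + 3,460,000×0.8 = 126,668,000; volume = 7,590,000 m³; S = 16.689 g/kg
After stage 2: salt = 126,668,000 + 2,610,000×35.6 = 219,584,000; volume = 10,200,000 m³; S = 21.528 g/kg
After stage 3: salt = 219,584,000 + 1,270,000×11.3 = 233,935,000; volume = 11,470,000 m³
S = 233,935,000 / 11,470,000 = 20.3954 g/kg

20.4 g/kg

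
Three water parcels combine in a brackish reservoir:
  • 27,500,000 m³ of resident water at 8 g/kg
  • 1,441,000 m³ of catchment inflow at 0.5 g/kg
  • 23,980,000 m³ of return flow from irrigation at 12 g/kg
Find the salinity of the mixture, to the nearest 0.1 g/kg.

Weighted by volume,
salt = 27,500,000×8 + 1,441,000×0.5 + 23,980,000×12 = 220,000,000 + 720,500 + 287,760,000 = 508,480,500
volume = 27,500,000 + 1,441,000 + 23,980,000 = 52,921,000 m³
S = 508,480,500 / 52,921,000 = 9.608 g/kg

9.6 g/kg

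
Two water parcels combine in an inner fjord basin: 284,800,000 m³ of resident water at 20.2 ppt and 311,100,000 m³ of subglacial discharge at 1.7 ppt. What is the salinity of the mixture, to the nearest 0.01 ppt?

10.54 ppt

By conservation of dissolved salt,
salt = 284,800,000×20.2 + 311,100,000×1.7 = 5,752,960,000 + 528,870,000 = 6,281,830,000
volume = 284,800,000 + 311,100,000 = 595,900,000 m³
S = 6,281,830,000 / 595,900,000 = 10.5418 ppt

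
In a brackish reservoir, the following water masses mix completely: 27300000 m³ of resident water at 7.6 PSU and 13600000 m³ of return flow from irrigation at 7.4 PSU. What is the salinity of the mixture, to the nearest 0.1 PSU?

7.5 PSU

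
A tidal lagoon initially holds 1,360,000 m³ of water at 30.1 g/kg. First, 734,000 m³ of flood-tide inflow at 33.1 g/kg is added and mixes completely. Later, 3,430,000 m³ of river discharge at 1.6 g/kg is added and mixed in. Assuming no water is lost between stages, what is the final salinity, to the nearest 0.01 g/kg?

12.80 g/kg

By conservation of dissolved salt,
Initial salt = 1,360,000×30.1 = 40,936,000
After stage 1: salt = 40,936,000 + 734,000×33.1 = 65,231,400; volume = 2,094,000 m³; S = 31.152 g/kg
After stage 2: salt = 65,231,400 + 3,430,000×1.6 = 70,719,400; volume = 5,524,000 m³
S = 70,719,400 / 5,524,000 = 12.8022 g/kg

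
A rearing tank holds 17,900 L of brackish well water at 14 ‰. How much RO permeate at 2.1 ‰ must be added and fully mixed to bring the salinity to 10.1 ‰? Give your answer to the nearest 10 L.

8730 L

Salt balance: 17,900×14 + V×2.1 = (17,900+V)×10.1
250,600 + 2.1V = 180,790 + 10.1V
69,810 = 8V
V = 8,726.25 L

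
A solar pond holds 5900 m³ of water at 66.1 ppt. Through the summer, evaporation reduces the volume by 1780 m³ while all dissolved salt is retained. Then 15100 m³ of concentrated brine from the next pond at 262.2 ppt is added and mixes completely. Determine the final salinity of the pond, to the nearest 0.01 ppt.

After evaporation: salt = 5,900×66.1 = 389,990; volume = 5,900 − 1,780 = 4,120 m³
After mixing: salt = 389,990 + 15,100×262.2 = 4,349,210; volume = 4,120 + 15,100 = 19,220 m³
S = 4,349,210 / 19,220 = 226.2856 ppt

226.29 ppt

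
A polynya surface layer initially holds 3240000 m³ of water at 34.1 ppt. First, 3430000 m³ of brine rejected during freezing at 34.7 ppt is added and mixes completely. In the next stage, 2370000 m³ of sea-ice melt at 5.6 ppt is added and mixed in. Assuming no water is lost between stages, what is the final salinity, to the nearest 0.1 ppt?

26.9 ppt

By conservation of dissolved salt,
Initial salt = 3,240,000×34.1 = 110,484,000
After stage 1: salt = 110,484,000 + 3,430,000×34.7 = 229,505,000; volume = 6,670,000 m³; S = 34.409 ppt
After stage 2: salt = 229,505,000 + 2,370,000×5.6 = 242,777,000; volume = 9,040,000 m³
S = 242,777,000 / 9,040,000 = 26.8559 ppt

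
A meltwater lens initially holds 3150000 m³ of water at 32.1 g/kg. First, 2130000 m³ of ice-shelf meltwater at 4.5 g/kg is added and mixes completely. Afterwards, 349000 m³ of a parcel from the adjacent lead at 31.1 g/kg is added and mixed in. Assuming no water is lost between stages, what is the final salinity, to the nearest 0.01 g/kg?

Salt balance:
Initial salt = 3,150,000×32.1 = 101,115,000
After stage 1: salt = 101,115,000 + 2,130,000×4.5 = 110,700,000; volume = 5,280,000 m³; S = 20.966 g/kg
After stage 2: salt = 110,700,000 + 349,000×31.1 = 121,553,900; volume = 5,629,000 m³
S = 121,553,900 / 5,629,000 = 21.5942 g/kg

21.59 g/kg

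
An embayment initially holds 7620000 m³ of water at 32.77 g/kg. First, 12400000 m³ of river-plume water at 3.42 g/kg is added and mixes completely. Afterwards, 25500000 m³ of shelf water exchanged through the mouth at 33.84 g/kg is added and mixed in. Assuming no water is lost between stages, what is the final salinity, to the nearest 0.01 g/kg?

25.37 g/kg

Salt balance:
Initial salt = 7,620,000×32.77 = 249,707,400
After stage 1: salt = 249,707,400 + 12,400,000×3.42 = 292,115,400; volume = 20,020,000 m³; S = 14.591 g/kg
After stage 2: salt = 292,115,400 + 25,500,000×33.84 = 1,155,035,400; volume = 45,520,000 m³
S = 1,155,035,400 / 45,520,000 = 25.3742 g/kg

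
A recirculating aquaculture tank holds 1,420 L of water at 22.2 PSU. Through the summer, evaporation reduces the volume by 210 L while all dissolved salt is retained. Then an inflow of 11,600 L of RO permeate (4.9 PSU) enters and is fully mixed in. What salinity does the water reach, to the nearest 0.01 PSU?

6.90 PSU

After evaporation: salt = 1,420×22.2 = 31,524; volume = 1,420 − 210 = 1,210 L
After mixing: salt = 31,524 + 11,600×4.9 = 88,364; volume = 1,210 + 11,600 = 12,810 L
S = 88,364 / 12,810 = 6.898 PSU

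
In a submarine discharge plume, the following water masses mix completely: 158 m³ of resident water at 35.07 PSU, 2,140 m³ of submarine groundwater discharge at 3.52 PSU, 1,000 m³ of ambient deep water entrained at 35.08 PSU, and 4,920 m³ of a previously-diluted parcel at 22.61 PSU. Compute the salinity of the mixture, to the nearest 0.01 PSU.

Conserving salt mass:
salt = 158×35.07 + 2,140×3.52 + 1,000×35.08 + 4,920×22.61 = 5,541.06 + 7,532.8 + 35,080 + 111,241.2 = 159,395.06
volume = 158 + 2,140 + 1,000 + 4,920 = 8,218 m³
S = 159,395.06 / 8,218 = 19.3958 PSU

19.40 PSU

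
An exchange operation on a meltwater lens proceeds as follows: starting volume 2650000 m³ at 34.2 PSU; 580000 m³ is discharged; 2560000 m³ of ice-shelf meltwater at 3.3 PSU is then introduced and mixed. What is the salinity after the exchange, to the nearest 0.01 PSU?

Remaining after removal: 2,070,000 m³ at 34.2 PSU (salt = 70,794,000)
After addition: salt = 70,794,000 + 2,560,000×3.3 = 79,242,000; volume = 4,630,000 m³
S = 79,242,000 / 4,630,000 = 17.1149 PSU

17.11 PSU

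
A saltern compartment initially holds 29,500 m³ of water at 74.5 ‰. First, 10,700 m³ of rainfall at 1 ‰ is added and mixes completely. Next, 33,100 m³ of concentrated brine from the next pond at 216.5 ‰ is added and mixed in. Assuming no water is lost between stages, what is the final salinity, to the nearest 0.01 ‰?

Mass of salt is conserved:
Initial salt = 29,500×74.5 = 2,197,750
After stage 1: salt = 2,197,750 + 10,700×1 = 2,208,450; volume = 40,200 m³; S = 54.937 ‰
After stage 2: salt = 2,208,450 + 33,100×216.5 = 9,374,600; volume = 73,300 m³
S = 9,374,600 / 73,300 = 127.8936 ‰

127.89 ‰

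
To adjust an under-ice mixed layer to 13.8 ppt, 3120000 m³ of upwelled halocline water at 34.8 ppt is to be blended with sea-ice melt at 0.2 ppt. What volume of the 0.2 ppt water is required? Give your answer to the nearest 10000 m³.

4820000 m³

Salt balance: 3,120,000×34.8 + V×0.2 = (3,120,000+V)×13.8
108,576,000 + 0.2V = 43,056,000 + 13.8V
65,520,000 = 13.6V
V = 4,817,647.06 m³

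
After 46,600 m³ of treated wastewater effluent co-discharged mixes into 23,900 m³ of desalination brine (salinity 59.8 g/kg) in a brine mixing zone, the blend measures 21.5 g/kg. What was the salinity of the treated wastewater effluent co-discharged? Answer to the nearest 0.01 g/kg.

1.86 g/kg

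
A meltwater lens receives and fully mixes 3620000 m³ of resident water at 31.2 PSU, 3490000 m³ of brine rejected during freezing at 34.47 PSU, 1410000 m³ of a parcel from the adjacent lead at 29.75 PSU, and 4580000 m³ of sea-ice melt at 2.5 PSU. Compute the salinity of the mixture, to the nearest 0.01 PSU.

Total salt / total volume:
salt = 3,620,000×31.2 + 3,490,000×34.47 + 1,410,000×29.75 + 4,580,000×2.5 = 112,944,000 + 120,300,300 + 41,947,500 + 11,450,000 = 286,641,800
volume = 3,620,000 + 3,490,000 + 1,410,000 + 4,580,000 = 13,100,000 m³
S = 286,641,800 / 13,100,000 = 21.8811 PSU

21.88 PSU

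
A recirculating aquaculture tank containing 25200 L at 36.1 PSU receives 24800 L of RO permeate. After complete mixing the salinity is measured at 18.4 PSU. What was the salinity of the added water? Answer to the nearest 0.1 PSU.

Salt balance: 25,200×36.1 + 24,800×S = 50,000×18.4
909,720 + 24,800·S = 920,000
S = (920,000 − 909,720) / 24,800 = 0.4145 PSU

0.4 PSU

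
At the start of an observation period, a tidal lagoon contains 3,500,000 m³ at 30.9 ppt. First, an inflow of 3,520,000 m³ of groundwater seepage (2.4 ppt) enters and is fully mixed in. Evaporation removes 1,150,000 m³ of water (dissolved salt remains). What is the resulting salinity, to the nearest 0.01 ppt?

19.86 ppt

After mixing: salt = 3,500,000×30.9 + 3,520,000×2.4 = 116,598,000; volume = 7,020,000 m³
After evaporation: salt unchanged = 116,598,000; volume = 7,020,000 − 1,150,000 = 5,870,000 m³
S = 116,598,000 / 5,870,000 = 19.8634 ppt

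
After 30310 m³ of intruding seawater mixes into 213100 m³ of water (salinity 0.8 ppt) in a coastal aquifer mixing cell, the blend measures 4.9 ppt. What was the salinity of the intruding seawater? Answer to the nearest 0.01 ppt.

33.73 ppt

Salt balance: 213,100×0.8 + 30,310×S = 243,410×4.9
170,480 + 30,310·S = 1,192,709
S = (1,192,709 − 170,480) / 30,310 = 33.7258 ppt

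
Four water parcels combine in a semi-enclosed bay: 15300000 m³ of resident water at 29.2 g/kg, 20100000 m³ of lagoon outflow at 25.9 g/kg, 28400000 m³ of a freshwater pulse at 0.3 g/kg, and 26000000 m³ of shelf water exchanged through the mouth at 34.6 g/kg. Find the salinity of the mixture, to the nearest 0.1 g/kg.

Salt balance:
salt = 15,300,000×29.2 + 20,100,000×25.9 + 28,400,000×0.3 + 26,000,000×34.6 = 446,760,000 + 520,590,000 + 8,520,000 + 899,600,000 = 1,875,470,000
volume = 15,300,000 + 20,100,000 + 28,400,000 + 26,000,000 = 89,800,000 m³
S = 1,875,470,000 / 89,800,000 = 20.885 g/kg

20.9 g/kg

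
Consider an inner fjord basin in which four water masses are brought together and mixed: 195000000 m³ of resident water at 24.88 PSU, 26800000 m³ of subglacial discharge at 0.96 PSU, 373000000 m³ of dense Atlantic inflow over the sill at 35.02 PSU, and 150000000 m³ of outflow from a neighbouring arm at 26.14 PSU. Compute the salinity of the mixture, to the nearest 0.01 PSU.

By conservation of dissolved salt,
salt = 195,000,000×24.88 + 26,800,000×0.96 + 373,000,000×35.02 + 150,000,000×26.14 = 4,851,600,000 + 25,728,000 + 13,062,460,000 + 3,921,000,000 = 21,860,788,000
volume = 195,000,000 + 26,800,000 + 373,000,000 + 150,000,000 = 744,800,000 m³
S = 21,860,788,000 / 744,800,000 = 29.3512 PSU

29.35 PSU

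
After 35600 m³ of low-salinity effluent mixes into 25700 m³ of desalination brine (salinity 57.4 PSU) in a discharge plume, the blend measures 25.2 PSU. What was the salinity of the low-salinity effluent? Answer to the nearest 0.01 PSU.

1.95 PSU

Salt balance: 25,700×57.4 + 35,600×S = 61,300×25.2
1,475,180 + 35,600·S = 1,544,760
S = (1,544,760 − 1,475,180) / 35,600 = 1.9545 PSU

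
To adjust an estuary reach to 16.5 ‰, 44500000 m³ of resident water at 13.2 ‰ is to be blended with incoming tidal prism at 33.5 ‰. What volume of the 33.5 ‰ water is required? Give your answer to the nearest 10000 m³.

Salt balance: 44,500,000×13.2 + V×33.5 = (44,500,000+V)×16.5
587,400,000 + 33.5V = 734,250,000 + 16.5V
146,850,000 = 17V
V = 8,638,235.29 m³

8640000 m³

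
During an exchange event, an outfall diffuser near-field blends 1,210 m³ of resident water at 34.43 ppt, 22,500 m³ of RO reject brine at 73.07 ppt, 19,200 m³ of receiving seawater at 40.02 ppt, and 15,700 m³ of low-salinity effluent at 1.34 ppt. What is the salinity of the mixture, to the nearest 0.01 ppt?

Total salt / total volume:
salt = 1,210×34.43 + 22,500×73.07 + 19,200×40.02 + 15,700×1.34 = 41,660.3 + 1,644,075 + 768,384 + 21,038 = 2,475,157.3
volume = 1,210 + 22,500 + 19,200 + 15,700 = 58,610 m³
S = 2,475,157.3 / 58,610 = 42.231 ppt

42.23 ppt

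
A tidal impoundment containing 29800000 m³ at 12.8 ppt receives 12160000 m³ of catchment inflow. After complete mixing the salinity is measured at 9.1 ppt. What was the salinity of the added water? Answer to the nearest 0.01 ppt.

0.03 ppt

Salt balance: 29,800,000×12.8 + 12,160,000×S = 41,960,000×9.1
381,440,000 + 12,160,000·S = 381,836,000
S = (381,836,000 − 381,440,000) / 12,160,000 = 0.0326 ppt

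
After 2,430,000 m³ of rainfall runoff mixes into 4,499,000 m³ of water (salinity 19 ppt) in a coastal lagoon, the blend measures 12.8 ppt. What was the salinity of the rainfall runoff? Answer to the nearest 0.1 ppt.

1.3 ppt

Salt balance: 4,499,000×19 + 2,430,000×S = 6,929,000×12.8
85,481,000 + 2,430,000·S = 88,691,200
S = (88,691,200 − 85,481,000) / 2,430,000 = 1.3211 ppt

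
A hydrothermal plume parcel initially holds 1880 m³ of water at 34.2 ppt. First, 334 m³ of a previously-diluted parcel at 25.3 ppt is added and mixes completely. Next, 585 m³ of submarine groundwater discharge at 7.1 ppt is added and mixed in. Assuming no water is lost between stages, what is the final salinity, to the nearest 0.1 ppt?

By conservation of dissolved salt,
Initial salt = 1,880×34.2 = 64,296
After stage 1: salt = 64,296 + 334×25.3 = 72,746.2; volume = 2,214 m³; S = 32.857 ppt
After stage 2: salt = 72,746.2 + 585×7.1 = 76,899.7; volume = 2,799 m³
S = 76,899.7 / 2,799 = 27.474 ppt

27.5 ppt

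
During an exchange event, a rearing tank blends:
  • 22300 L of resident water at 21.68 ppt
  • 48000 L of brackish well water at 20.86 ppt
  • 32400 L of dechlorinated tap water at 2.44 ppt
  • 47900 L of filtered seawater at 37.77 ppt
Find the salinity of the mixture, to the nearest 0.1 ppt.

22.4 ppt

Total salt / total volume:
salt = 22,300×21.68 + 48,000×20.86 + 32,400×2.44 + 47,900×37.77 = 483,464 + 1,001,280 + 79,056 + 1,809,183 = 3,372,983
volume = 22,300 + 48,000 + 32,400 + 47,900 = 150,600 L
S = 3,372,983 / 150,600 = 22.397 ppt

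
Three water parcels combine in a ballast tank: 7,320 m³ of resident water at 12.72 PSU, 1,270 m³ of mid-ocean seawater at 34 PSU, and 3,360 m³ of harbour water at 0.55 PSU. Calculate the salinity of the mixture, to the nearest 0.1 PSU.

11.6 PSU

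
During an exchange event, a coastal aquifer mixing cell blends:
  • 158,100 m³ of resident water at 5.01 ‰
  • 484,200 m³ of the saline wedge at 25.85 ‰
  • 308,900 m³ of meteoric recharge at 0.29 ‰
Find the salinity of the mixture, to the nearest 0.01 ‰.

By conservation of dissolved salt,
salt = 158,100×5.01 + 484,200×25.85 + 308,900×0.29 = 792,081 + 12,516,570 + 89,581 = 13,398,232
volume = 158,100 + 484,200 + 308,900 = 951,200 m³
S = 13,398,232 / 951,200 = 14.0856 ‰

14.09 ‰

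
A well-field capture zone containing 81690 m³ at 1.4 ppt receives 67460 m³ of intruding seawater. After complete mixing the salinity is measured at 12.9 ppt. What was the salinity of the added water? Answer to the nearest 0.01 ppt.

26.83 ppt

Salt balance: 81,690×1.4 + 67,460×S = 149,150×12.9
114,366 + 67,460·S = 1,924,035
S = (1,924,035 − 114,366) / 67,460 = 26.8258 ppt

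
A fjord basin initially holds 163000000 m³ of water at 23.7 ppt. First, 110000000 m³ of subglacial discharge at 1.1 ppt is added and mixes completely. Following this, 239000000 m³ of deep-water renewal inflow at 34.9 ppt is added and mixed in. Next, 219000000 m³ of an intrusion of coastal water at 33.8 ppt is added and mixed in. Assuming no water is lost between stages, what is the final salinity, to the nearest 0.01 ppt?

Mass of salt is conserved:
Initial salt = 163,000,000×23.7 = 3,863,100,000
After stage 1: salt = 3,863,100,000 + 110,000,000×1.1 = 3,984,100,000; volume = 273,000,000 m³; S = 14.594 ppt
After stage 2: salt = 3,984,100,000 + 239,000,000×34.9 = 12,325,200,000; volume = 512,000,000 m³; S = 24.073 ppt
After stage 3: salt = 12,325,200,000 + 219,000,000×33.8 = 19,727,400,000; volume = 731,000,000 m³
S = 19,727,400,000 / 731,000,000 = 26.9869 ppt

26.99 ppt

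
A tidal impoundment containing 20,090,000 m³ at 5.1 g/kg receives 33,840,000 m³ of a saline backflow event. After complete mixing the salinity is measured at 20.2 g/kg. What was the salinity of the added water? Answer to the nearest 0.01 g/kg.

Salt balance: 20,090,000×5.1 + 33,840,000×S = 53,930,000×20.2
102,459,000 + 33,840,000·S = 1,089,386,000
S = (1,089,386,000 − 102,459,000) / 33,840,000 = 29.1645 g/kg

29.16 g/kg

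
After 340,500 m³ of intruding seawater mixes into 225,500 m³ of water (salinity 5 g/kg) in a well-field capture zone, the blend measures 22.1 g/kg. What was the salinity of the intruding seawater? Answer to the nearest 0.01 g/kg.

Salt balance: 225,500×5 + 340,500×S = 566,000×22.1
1,127,500 + 340,500·S = 12,508,600
S = (12,508,600 − 1,127,500) / 340,500 = 33.4247 g/kg

33.42 g/kg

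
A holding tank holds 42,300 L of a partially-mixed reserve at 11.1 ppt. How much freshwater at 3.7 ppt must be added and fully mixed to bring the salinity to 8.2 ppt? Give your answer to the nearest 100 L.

27300 L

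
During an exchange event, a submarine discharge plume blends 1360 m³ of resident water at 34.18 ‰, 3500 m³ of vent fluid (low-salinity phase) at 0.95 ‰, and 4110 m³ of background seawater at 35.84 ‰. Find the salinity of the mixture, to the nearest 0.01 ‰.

21.97 ‰

Salt balance:
salt = 1,360×34.18 + 3,500×0.95 + 4,110×35.84 = 46,484.8 + 3,325 + 147,302.4 = 197,112.2
volume = 1,360 + 3,500 + 4,110 = 8,970 m³
S = 197,112.2 / 8,970 = 21.9746 ‰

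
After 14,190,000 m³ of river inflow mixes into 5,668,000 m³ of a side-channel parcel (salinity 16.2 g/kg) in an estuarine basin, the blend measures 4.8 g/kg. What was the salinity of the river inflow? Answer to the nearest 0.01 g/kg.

0.25 g/kg

Salt balance: 5,668,000×16.2 + 14,190,000×S = 19,858,000×4.8
91,821,600 + 14,190,000·S = 95,318,400
S = (95,318,400 − 91,821,600) / 14,190,000 = 0.2464 g/kg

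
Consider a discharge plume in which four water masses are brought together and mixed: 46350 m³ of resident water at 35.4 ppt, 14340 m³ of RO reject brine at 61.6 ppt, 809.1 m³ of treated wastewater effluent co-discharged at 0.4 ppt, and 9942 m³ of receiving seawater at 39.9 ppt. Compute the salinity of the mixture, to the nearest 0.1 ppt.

40.9 ppt

Mass of salt is conserved:
salt = 46,350×35.4 + 14,340×61.6 + 809.1×0.4 + 9,942×39.9 = 1,640,790 + 883,344 + 323.64 + 396,685.8 = 2,921,143.44
volume = 46,350 + 14,340 + 809.1 + 9,942 = 71,441.1 m³
S = 2,921,143.44 / 71,441.1 = 40.889 ppt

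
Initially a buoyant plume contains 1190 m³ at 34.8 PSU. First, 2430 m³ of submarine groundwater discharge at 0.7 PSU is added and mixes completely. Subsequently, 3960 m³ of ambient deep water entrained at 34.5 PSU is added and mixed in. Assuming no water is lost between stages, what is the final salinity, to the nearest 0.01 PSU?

23.71 PSU

Weighted by volume,
Initial salt = 1,190×34.8 = 41,412
After stage 1: salt = 41,412 + 2,430×0.7 = 43,113; volume = 3,620 m³; S = 11.91 PSU
After stage 2: salt = 43,113 + 3,960×34.5 = 179,733; volume = 7,580 m³
S = 179,733 / 7,580 = 23.7115 PSU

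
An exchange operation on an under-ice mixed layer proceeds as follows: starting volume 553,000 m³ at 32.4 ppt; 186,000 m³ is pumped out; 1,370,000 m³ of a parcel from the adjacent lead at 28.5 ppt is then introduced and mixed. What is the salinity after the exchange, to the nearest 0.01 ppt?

Remaining after removal: 367,000 m³ at 32.4 ppt (salt = 11,890,800)
After addition: salt = 11,890,800 + 1,370,000×28.5 = 50,935,800; volume = 1,737,000 m³
S = 50,935,800 / 1,737,000 = 29.324 ppt

29.32 ppt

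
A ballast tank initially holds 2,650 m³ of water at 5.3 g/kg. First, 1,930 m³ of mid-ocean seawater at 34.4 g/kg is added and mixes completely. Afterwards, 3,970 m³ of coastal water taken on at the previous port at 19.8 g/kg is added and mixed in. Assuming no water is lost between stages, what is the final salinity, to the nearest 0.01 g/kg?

18.60 g/kg

Conserving salt mass:
Initial salt = 2,650×5.3 = 14,045
After stage 1: salt = 14,045 + 1,930×34.4 = 80,437; volume = 4,580 m³; S = 17.563 g/kg
After stage 2: salt = 80,437 + 3,970×19.8 = 159,043; volume = 8,550 m³
S = 159,043 / 8,550 = 18.6015 g/kg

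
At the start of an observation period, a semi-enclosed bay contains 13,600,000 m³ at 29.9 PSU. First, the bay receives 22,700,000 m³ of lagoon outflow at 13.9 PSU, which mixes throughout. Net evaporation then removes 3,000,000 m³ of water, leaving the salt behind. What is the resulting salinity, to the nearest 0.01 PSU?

After mixing: salt = 13,600,000×29.9 + 22,700,000×13.9 = 722,170,000; volume = 36,300,000 m³
After evaporation: salt unchanged = 722,170,000; volume = 36,300,000 − 3,000,000 = 33,300,000 m³
S = 722,170,000 / 33,300,000 = 21.6868 PSU

21.69 PSU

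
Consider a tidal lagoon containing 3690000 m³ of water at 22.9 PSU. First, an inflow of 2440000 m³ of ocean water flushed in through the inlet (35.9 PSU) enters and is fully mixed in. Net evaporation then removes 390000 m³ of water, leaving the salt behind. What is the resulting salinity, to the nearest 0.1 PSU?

After mixing: salt = 3,690,000×22.9 + 2,440,000×35.9 = 172,097,000; volume = 6,130,000 m³
After evaporation: salt unchanged = 172,097,000; volume = 6,130,000 − 390,000 = 5,740,000 m³
S = 172,097,000 / 5,740,000 = 29.9821 PSU

30.0 PSU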